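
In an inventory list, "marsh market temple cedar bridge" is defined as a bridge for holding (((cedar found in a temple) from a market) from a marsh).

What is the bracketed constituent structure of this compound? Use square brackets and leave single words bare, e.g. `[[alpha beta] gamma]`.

Overall it is a kind of bridge; the modifier is "marsh market temple cedar".
"marsh market temple cedar" → head "cedar" (specifically "market temple cedar"), modifier "marsh".
"market temple cedar" → head "cedar" (specifically "temple cedar"), modifier "market".
"temple cedar" → head "cedar", modifier "temple".
Putting it together: [[marsh [market [temple cedar]]] bridge].

[[marsh [market [temple cedar]]] bridge]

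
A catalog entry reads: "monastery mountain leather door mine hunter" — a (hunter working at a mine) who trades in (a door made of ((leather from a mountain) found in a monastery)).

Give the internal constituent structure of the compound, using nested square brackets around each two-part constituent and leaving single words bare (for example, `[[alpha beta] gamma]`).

The outermost head in the paraphrase is "hunter" (specifically "mine hunter"), modified by "monastery mountain leather door".
Within "monastery mountain leather door", the head is "door" and the modifier is "monastery mountain leather".
Within "monastery mountain leather", the head is "leather" (specifically "mountain leather") and the modifier is "monastery".
Within "mountain leather", the head is "leather" and the modifier is "mountain".
Within "mine hunter", the head is "hunter" and the modifier is "mine".
So the structure is [[[monastery [mountain leather]] door] [mine hunter]].

[[[monastery [mountain leather]] door] [mine hunter]]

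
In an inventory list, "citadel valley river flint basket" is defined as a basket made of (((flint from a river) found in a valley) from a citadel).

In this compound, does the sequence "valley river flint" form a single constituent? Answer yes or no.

The paraphrase groups the words so that "valley river flint" is one unit: it corresponds to a single parenthesized sub-phrase.
The full structure is [[citadel [valley [river flint]]] basket], in which [valley river flint] is a constituent.

yes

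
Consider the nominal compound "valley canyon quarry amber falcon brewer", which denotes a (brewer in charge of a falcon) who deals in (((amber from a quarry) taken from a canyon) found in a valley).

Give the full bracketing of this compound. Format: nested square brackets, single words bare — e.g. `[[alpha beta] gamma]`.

The outermost head in the paraphrase is "brewer" (specifically "falcon brewer"), modified by "valley canyon quarry amber".
"valley canyon quarry amber" → head "amber" (specifically "canyon quarry amber"), modifier "valley".
"canyon quarry amber" → head "amber" (specifically "quarry amber"), modifier "canyon".
"quarry amber" → head "amber", modifier "quarry".
"falcon brewer" → head "brewer", modifier "falcon".
Putting it together: [[valley [canyon [quarry amber]]] [falcon brewer]].

[[valley [canyon [quarry amber]]] [falcon brewer]]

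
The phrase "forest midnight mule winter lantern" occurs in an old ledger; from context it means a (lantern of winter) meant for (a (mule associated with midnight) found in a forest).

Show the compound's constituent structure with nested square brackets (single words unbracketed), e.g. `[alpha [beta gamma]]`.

[[forest [midnight mule]] [winter lantern]]

At the top level: head "lantern" (specifically "winter lantern"); modifier "forest midnight mule".
Within "forest midnight mule", the head is "mule" (specifically "midnight mule") and the modifier is "forest".
Within "midnight mule", the head is "mule" and the modifier is "midnight".
Within "winter lantern", the head is "lantern" and the modifier is "winter".
Assembled: [[forest [midnight mule]] [winter lantern]].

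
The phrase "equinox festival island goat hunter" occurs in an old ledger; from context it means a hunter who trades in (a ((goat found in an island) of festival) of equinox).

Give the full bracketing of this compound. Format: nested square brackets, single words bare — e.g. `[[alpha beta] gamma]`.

[[equinox [festival [island goat]]] hunter]

Whole compound: head "hunter", modifier "equinox festival island goat".
"equinox festival island goat" → head "goat" (specifically "festival island goat"), modifier "equinox".
"festival island goat" → head "goat" (specifically "island goat"), modifier "festival".
"island goat" → head "goat", modifier "island".
Putting it together: [[equinox [festival [island goat]]] hunter].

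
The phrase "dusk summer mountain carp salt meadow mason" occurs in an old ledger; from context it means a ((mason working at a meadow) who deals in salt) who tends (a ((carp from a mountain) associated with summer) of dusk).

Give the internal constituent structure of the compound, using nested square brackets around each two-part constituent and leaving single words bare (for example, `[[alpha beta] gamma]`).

[[dusk [summer [mountain carp]]] [salt [meadow mason]]]

The outermost head in the paraphrase is "mason" (specifically "salt meadow mason"), modified by "dusk summer mountain carp".
Within "dusk summer mountain carp", the head is "carp" (specifically "summer mountain carp") and the modifier is "dusk".
Within "summer mountain carp", the head is "carp" (specifically "mountain carp") and the modifier is "summer".
Within "mountain carp", the head is "carp" and the modifier is "mountain".
Within "salt meadow mason", the head is "mason" (specifically "meadow mason") and the modifier is "salt".
Within "meadow mason", the head is "mason" and the modifier is "meadow".
Assembled: [[dusk [summer [mountain carp]]] [salt [meadow mason]]].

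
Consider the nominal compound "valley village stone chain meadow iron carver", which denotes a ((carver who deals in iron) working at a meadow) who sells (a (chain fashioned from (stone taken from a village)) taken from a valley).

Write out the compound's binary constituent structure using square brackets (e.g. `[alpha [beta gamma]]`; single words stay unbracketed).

At the top level: head "carver" (specifically "meadow iron carver"); modifier "valley village stone chain".
"valley village stone chain" → head "chain" (specifically "village stone chain"), modifier "valley".
"village stone chain" → head "chain", modifier "village stone".
"village stone" → head "stone", modifier "village".
"meadow iron carver" → head "carver" (specifically "iron carver"), modifier "meadow".
"iron carver" → head "carver", modifier "iron".
So the structure is [[valley [[village stone] chain]] [meadow [iron carver]]].

[[valley [[village stone] chain]] [meadow [iron carver]]]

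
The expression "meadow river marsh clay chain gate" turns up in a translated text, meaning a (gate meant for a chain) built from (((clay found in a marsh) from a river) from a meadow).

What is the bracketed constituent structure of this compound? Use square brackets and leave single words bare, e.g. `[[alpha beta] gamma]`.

[[meadow [river [marsh clay]]] [chain gate]]

At the top level: head "gate" (specifically "chain gate"); modifier "meadow river marsh clay".
Within "meadow river marsh clay", the head is "clay" (specifically "river marsh clay") and the modifier is "meadow".
Within "river marsh clay", the head is "clay" (specifically "marsh clay") and the modifier is "river".
Within "marsh clay", the head is "clay" and the modifier is "marsh".
Within "chain gate", the head is "gate" and the modifier is "chain".
Assembled: [[meadow [river [marsh clay]]] [chain gate]].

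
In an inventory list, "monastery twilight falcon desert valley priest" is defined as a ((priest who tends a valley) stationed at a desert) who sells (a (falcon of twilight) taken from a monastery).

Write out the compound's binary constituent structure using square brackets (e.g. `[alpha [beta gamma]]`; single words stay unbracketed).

[[monastery [twilight falcon]] [desert [valley priest]]]

At the top level: head "priest" (specifically "desert valley priest"); modifier "monastery twilight falcon".
Within "monastery twilight falcon", the head is "falcon" (specifically "twilight falcon") and the modifier is "monastery".
Within "twilight falcon", the head is "falcon" and the modifier is "twilight".
Within "desert valley priest", the head is "priest" (specifically "valley priest") and the modifier is "desert".
Within "valley priest", the head is "priest" and the modifier is "valley".
Putting it together: [[monastery [twilight falcon]] [desert [valley priest]]].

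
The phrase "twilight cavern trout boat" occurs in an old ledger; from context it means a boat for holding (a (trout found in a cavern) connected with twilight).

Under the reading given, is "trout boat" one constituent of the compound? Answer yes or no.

no

The top-level split is [twilight cavern trout] [boat]; the full structure is [[twilight [cavern trout]] boat].
"trout boat" straddles a constituent boundary, so it is not a single unit.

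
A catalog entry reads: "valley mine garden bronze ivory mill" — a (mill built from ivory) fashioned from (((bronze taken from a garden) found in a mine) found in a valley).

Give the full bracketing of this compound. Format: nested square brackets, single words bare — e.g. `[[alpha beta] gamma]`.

At the top level: head "mill" (specifically "ivory mill"); modifier "valley mine garden bronze".
Inside "valley mine garden bronze": head "bronze" (specifically "mine garden bronze"), modifier "valley".
Inside "mine garden bronze": head "bronze" (specifically "garden bronze"), modifier "mine".
Inside "garden bronze": head "bronze", modifier "garden".
Inside "ivory mill": head "mill", modifier "ivory".
Assembled: [[valley [mine [garden bronze]]] [ivory mill]].

[[valley [mine [garden bronze]]] [ivory mill]]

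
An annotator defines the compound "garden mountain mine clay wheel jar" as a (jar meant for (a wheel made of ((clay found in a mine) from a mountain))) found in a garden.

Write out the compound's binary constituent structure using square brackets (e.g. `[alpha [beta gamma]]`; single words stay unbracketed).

Overall it is a kind of jar (specifically "mountain mine clay wheel jar"); the modifier is "garden".
Inside "mountain mine clay wheel jar": head "jar", modifier "mountain mine clay wheel".
Inside "mountain mine clay wheel": head "wheel", modifier "mountain mine clay".
Inside "mountain mine clay": head "clay" (specifically "mine clay"), modifier "mountain".
Inside "mine clay": head "clay", modifier "mine".
So the structure is [garden [[[mountain [mine clay]] wheel] jar]].

[garden [[[mountain [mine clay]] wheel] jar]]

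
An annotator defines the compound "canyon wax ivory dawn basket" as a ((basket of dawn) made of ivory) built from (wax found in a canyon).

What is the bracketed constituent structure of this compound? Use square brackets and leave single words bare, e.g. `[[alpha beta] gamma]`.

Overall it is a kind of basket (specifically "ivory dawn basket"); the modifier is "canyon wax".
"canyon wax" → head "wax", modifier "canyon".
"ivory dawn basket" → head "basket" (specifically "dawn basket"), modifier "ivory".
"dawn basket" → head "basket", modifier "dawn".
Assembled: [[canyon wax] [ivory [dawn basket]]].

[[canyon wax] [ivory [dawn basket]]]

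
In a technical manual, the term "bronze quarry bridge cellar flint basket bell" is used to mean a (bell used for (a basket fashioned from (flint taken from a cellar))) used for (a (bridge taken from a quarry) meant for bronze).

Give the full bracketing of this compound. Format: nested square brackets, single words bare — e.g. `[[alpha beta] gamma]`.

[[bronze [quarry bridge]] [[[cellar flint] basket] bell]]

The outermost head in the paraphrase is "bell" (specifically "cellar flint basket bell"), modified by "bronze quarry bridge".
"bronze quarry bridge" → head "bridge" (specifically "quarry bridge"), modifier "bronze".
"quarry bridge" → head "bridge", modifier "quarry".
"cellar flint basket bell" → head "bell", modifier "cellar flint basket".
"cellar flint basket" → head "basket", modifier "cellar flint".
"cellar flint" → head "flint", modifier "cellar".
Putting it together: [[bronze [quarry bridge]] [[[cellar flint] basket] bell]].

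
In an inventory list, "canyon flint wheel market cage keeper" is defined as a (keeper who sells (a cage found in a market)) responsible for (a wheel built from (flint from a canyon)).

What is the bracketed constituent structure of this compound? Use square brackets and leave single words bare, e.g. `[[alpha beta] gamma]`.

[[[canyon flint] wheel] [[market cage] keeper]]

Overall it is a kind of keeper (specifically "market cage keeper"); the modifier is "canyon flint wheel".
Within "canyon flint wheel", the head is "wheel" and the modifier is "canyon flint".
Within "canyon flint", the head is "flint" and the modifier is "canyon".
Within "market cage keeper", the head is "keeper" and the modifier is "market cage".
Within "market cage", the head is "cage" and the modifier is "market".
So the structure is [[[canyon flint] wheel] [[market cage] keeper]].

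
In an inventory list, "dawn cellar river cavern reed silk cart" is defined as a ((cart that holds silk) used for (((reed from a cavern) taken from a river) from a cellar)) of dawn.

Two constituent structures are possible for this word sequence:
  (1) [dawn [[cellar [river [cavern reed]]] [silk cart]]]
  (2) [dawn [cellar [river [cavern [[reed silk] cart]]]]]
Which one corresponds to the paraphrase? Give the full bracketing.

The paraphrase's head is the "cart" part ("cellar river cavern reed silk cart"); its modifier is "dawn".
That top-level split, carried through the inner groups, gives [dawn [[cellar [river [cavern reed]]] [silk cart]]].

[dawn [[cellar [river [cavern reed]]] [silk cart]]]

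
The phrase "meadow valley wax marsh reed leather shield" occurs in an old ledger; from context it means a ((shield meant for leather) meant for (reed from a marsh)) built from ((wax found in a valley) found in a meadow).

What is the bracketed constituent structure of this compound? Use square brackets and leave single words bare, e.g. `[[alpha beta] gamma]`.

[[meadow [valley wax]] [[marsh reed] [leather shield]]]

At the top level: head "shield" (specifically "marsh reed leather shield"); modifier "meadow valley wax".
"meadow valley wax" → head "wax" (specifically "valley wax"), modifier "meadow".
"valley wax" → head "wax", modifier "valley".
"marsh reed leather shield" → head "shield" (specifically "leather shield"), modifier "marsh reed".
"marsh reed" → head "reed", modifier "marsh".
"leather shield" → head "shield", modifier "leather".
So the structure is [[meadow [valley wax]] [[marsh reed] [leather shield]]].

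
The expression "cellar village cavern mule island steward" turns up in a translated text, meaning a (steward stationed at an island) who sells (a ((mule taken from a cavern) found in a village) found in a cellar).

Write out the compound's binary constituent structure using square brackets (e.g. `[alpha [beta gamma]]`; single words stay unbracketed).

At the top level: head "steward" (specifically "island steward"); modifier "cellar village cavern mule".
"cellar village cavern mule" → head "mule" (specifically "village cavern mule"), modifier "cellar".
"village cavern mule" → head "mule" (specifically "cavern mule"), modifier "village".
"cavern mule" → head "mule", modifier "cavern".
"island steward" → head "steward", modifier "island".
Putting it together: [[cellar [village [cavern mule]]] [island steward]].

[[cellar [village [cavern mule]]] [island steward]]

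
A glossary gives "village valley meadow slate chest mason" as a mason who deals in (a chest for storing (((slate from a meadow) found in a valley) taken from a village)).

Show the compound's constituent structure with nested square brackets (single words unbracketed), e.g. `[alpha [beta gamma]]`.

[[[village [valley [meadow slate]]] chest] mason]

At the top level: head "mason"; modifier "village valley meadow slate chest".
Inside "village valley meadow slate chest": head "chest", modifier "village valley meadow slate".
Inside "village valley meadow slate": head "slate" (specifically "valley meadow slate"), modifier "village".
Inside "valley meadow slate": head "slate" (specifically "meadow slate"), modifier "valley".
Inside "meadow slate": head "slate", modifier "meadow".
Assembled: [[[village [valley [meadow slate]]] chest] mason].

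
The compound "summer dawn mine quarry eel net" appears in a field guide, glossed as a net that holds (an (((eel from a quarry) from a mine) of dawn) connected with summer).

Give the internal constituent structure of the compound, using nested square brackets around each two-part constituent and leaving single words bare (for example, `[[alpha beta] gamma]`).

The outermost head in the paraphrase is "net", modified by "summer dawn mine quarry eel".
Within "summer dawn mine quarry eel", the head is "eel" (specifically "dawn mine quarry eel") and the modifier is "summer".
Within "dawn mine quarry eel", the head is "eel" (specifically "mine quarry eel") and the modifier is "dawn".
Within "mine quarry eel", the head is "eel" (specifically "quarry eel") and the modifier is "mine".
Within "quarry eel", the head is "eel" and the modifier is "quarry".
So the structure is [[summer [dawn [mine [quarry eel]]]] net].

[[summer [dawn [mine [quarry eel]]]] net]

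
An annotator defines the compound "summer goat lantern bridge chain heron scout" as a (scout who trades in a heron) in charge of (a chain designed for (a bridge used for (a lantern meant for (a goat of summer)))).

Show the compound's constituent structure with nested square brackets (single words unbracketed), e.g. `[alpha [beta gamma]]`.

[[[[[summer goat] lantern] bridge] chain] [heron scout]]

Overall it is a kind of scout (specifically "heron scout"); the modifier is "summer goat lantern bridge chain".
Within "summer goat lantern bridge chain", the head is "chain" and the modifier is "summer goat lantern bridge".
Within "summer goat lantern bridge", the head is "bridge" and the modifier is "summer goat lantern".
Within "summer goat lantern", the head is "lantern" and the modifier is "summer goat".
Within "summer goat", the head is "goat" and the modifier is "summer".
Within "heron scout", the head is "scout" and the modifier is "heron".
Assembled: [[[[[summer goat] lantern] bridge] chain] [heron scout]].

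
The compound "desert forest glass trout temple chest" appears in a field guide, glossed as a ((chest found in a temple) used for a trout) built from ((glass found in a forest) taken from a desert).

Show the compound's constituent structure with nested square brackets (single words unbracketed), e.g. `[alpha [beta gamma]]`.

Whole compound: head "chest" (specifically "trout temple chest"), modifier "desert forest glass".
Inside "desert forest glass": head "glass" (specifically "forest glass"), modifier "desert".
Inside "forest glass": head "glass", modifier "forest".
Inside "trout temple chest": head "chest" (specifically "temple chest"), modifier "trout".
Inside "temple chest": head "chest", modifier "temple".
So the structure is [[desert [forest glass]] [trout [temple chest]]].

[[desert [forest glass]] [trout [temple chest]]]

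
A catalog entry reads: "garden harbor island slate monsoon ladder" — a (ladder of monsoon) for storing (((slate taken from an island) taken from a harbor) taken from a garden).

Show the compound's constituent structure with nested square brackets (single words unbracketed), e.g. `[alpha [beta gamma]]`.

[[garden [harbor [island slate]]] [monsoon ladder]]

Overall it is a kind of ladder (specifically "monsoon ladder"); the modifier is "garden harbor island slate".
"garden harbor island slate" → head "slate" (specifically "harbor island slate"), modifier "garden".
"harbor island slate" → head "slate" (specifically "island slate"), modifier "harbor".
"island slate" → head "slate", modifier "island".
"monsoon ladder" → head "ladder", modifier "monsoon".
Putting it together: [[garden [harbor [island slate]]] [monsoon ladder]].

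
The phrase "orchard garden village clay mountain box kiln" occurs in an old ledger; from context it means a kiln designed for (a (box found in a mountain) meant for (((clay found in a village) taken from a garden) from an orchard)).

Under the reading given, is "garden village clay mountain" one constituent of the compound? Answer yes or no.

The top-level split is [orchard garden village clay mountain box] [kiln]; the full structure is [[[orchard [garden [village clay]]] [mountain box]] kiln].
"garden village clay mountain" straddles a constituent boundary, so it is not a single unit.

no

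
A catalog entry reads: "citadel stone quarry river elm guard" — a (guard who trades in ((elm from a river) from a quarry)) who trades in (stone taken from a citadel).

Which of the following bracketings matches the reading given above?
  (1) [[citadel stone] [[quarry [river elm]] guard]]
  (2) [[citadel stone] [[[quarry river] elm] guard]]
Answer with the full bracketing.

The paraphrase's head is the "guard" part ("quarry river elm guard"); its modifier is "citadel stone".
That top-level split, carried through the inner groups, gives [[citadel stone] [[quarry [river elm]] guard]].

[[citadel stone] [[quarry [river elm]] guard]]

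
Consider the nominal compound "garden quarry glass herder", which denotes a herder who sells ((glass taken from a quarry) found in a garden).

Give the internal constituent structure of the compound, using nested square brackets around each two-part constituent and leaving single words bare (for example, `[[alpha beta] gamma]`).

Overall it is a kind of herder; the modifier is "garden quarry glass".
Within "garden quarry glass", the head is "glass" (specifically "quarry glass") and the modifier is "garden".
Within "quarry glass", the head is "glass" and the modifier is "quarry".
Assembled: [[garden [quarry glass]] herder].

[[garden [quarry glass]] herder]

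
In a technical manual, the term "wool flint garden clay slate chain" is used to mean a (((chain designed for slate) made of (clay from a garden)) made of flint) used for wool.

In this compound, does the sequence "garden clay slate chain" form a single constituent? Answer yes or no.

yes

The paraphrase groups the words so that "garden clay slate chain" is one unit: it corresponds to a single parenthesized sub-phrase.
The full structure is [wool [flint [[garden clay] [slate chain]]]], in which [garden clay slate chain] is a constituent.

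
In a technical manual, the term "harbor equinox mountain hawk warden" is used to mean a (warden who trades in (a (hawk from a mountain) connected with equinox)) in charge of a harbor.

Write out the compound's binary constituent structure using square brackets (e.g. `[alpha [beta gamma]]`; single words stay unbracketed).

The outermost head in the paraphrase is "warden" (specifically "equinox mountain hawk warden"), modified by "harbor".
Inside "equinox mountain hawk warden": head "warden", modifier "equinox mountain hawk".
Inside "equinox mountain hawk": head "hawk" (specifically "mountain hawk"), modifier "equinox".
Inside "mountain hawk": head "hawk", modifier "mountain".
Putting it together: [harbor [[equinox [mountain hawk]] warden]].

[harbor [[equinox [mountain hawk]] warden]]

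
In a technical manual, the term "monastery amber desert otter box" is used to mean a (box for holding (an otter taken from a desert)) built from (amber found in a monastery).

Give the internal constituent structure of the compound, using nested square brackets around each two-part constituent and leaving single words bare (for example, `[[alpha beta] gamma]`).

[[monastery amber] [[desert otter] box]]

The outermost head in the paraphrase is "box" (specifically "desert otter box"), modified by "monastery amber".
Within "monastery amber", the head is "amber" and the modifier is "monastery".
Within "desert otter box", the head is "box" and the modifier is "desert otter".
Within "desert otter", the head is "otter" and the modifier is "desert".
Putting it together: [[monastery amber] [[desert otter] box]].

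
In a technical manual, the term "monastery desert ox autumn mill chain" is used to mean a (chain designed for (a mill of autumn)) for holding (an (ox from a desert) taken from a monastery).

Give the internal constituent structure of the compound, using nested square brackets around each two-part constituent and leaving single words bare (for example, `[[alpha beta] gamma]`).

[[monastery [desert ox]] [[autumn mill] chain]]

At the top level: head "chain" (specifically "autumn mill chain"); modifier "monastery desert ox".
Within "monastery desert ox", the head is "ox" (specifically "desert ox") and the modifier is "monastery".
Within "desert ox", the head is "ox" and the modifier is "desert".
Within "autumn mill chain", the head is "chain" and the modifier is "autumn mill".
Within "autumn mill", the head is "mill" and the modifier is "autumn".
So the structure is [[monastery [desert ox]] [[autumn mill] chain]].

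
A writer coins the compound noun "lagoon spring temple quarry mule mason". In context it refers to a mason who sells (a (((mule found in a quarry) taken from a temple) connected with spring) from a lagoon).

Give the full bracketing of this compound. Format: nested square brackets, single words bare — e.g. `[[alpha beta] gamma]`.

At the top level: head "mason"; modifier "lagoon spring temple quarry mule".
Within "lagoon spring temple quarry mule", the head is "mule" (specifically "spring temple quarry mule") and the modifier is "lagoon".
Within "spring temple quarry mule", the head is "mule" (specifically "temple quarry mule") and the modifier is "spring".
Within "temple quarry mule", the head is "mule" (specifically "quarry mule") and the modifier is "temple".
Within "quarry mule", the head is "mule" and the modifier is "quarry".
Assembled: [[lagoon [spring [temple [quarry mule]]]] mason].

[[lagoon [spring [temple [quarry mule]]]] mason]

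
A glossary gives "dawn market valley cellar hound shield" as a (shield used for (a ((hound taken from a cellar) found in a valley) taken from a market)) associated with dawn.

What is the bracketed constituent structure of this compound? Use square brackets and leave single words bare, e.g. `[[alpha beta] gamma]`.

[dawn [[market [valley [cellar hound]]] shield]]

The outermost head in the paraphrase is "shield" (specifically "market valley cellar hound shield"), modified by "dawn".
Inside "market valley cellar hound shield": head "shield", modifier "market valley cellar hound".
Inside "market valley cellar hound": head "hound" (specifically "valley cellar hound"), modifier "market".
Inside "valley cellar hound": head "hound" (specifically "cellar hound"), modifier "valley".
Inside "cellar hound": head "hound", modifier "cellar".
Putting it together: [dawn [[market [valley [cellar hound]]] shield]].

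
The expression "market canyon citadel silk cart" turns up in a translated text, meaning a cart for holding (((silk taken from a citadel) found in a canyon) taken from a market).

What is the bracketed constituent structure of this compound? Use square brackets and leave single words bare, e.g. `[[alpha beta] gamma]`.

The outermost head in the paraphrase is "cart", modified by "market canyon citadel silk".
Within "market canyon citadel silk", the head is "silk" (specifically "canyon citadel silk") and the modifier is "market".
Within "canyon citadel silk", the head is "silk" (specifically "citadel silk") and the modifier is "canyon".
Within "citadel silk", the head is "silk" and the modifier is "citadel".
So the structure is [[market [canyon [citadel silk]]] cart].

[[market [canyon [citadel silk]]] cart]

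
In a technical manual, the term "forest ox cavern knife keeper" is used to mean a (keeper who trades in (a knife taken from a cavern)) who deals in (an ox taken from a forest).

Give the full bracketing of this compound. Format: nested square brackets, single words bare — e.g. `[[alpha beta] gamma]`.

[[forest ox] [[cavern knife] keeper]]

Overall it is a kind of keeper (specifically "cavern knife keeper"); the modifier is "forest ox".
Within "forest ox", the head is "ox" and the modifier is "forest".
Within "cavern knife keeper", the head is "keeper" and the modifier is "cavern knife".
Within "cavern knife", the head is "knife" and the modifier is "cavern".
Putting it together: [[forest ox] [[cavern knife] keeper]].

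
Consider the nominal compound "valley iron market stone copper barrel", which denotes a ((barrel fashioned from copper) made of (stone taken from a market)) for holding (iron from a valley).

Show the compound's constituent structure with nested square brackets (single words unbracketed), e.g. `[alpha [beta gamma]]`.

[[valley iron] [[market stone] [copper barrel]]]

Overall it is a kind of barrel (specifically "market stone copper barrel"); the modifier is "valley iron".
Inside "valley iron": head "iron", modifier "valley".
Inside "market stone copper barrel": head "barrel" (specifically "copper barrel"), modifier "market stone".
Inside "market stone": head "stone", modifier "market".
Inside "copper barrel": head "barrel", modifier "copper".
So the structure is [[valley iron] [[market stone] [copper barrel]]].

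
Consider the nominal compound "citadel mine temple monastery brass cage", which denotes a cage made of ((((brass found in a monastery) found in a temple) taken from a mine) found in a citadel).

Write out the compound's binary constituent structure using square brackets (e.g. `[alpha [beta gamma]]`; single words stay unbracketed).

[[citadel [mine [temple [monastery brass]]]] cage]

At the top level: head "cage"; modifier "citadel mine temple monastery brass".
"citadel mine temple monastery brass" → head "brass" (specifically "mine temple monastery brass"), modifier "citadel".
"mine temple monastery brass" → head "brass" (specifically "temple monastery brass"), modifier "mine".
"temple monastery brass" → head "brass" (specifically "monastery brass"), modifier "temple".
"monastery brass" → head "brass", modifier "monastery".
Putting it together: [[citadel [mine [temple [monastery brass]]]] cage].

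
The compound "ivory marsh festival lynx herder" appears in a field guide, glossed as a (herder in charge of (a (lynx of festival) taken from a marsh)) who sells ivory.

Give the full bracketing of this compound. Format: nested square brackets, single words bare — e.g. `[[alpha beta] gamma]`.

[ivory [[marsh [festival lynx]] herder]]

At the top level: head "herder" (specifically "marsh festival lynx herder"); modifier "ivory".
Within "marsh festival lynx herder", the head is "herder" and the modifier is "marsh festival lynx".
Within "marsh festival lynx", the head is "lynx" (specifically "festival lynx") and the modifier is "marsh".
Within "festival lynx", the head is "lynx" and the modifier is "festival".
So the structure is [ivory [[marsh [festival lynx]] herder]].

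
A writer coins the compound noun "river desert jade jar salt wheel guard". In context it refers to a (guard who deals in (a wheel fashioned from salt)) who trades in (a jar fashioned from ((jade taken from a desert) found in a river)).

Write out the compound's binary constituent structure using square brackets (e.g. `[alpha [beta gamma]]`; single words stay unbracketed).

[[[river [desert jade]] jar] [[salt wheel] guard]]

The outermost head in the paraphrase is "guard" (specifically "salt wheel guard"), modified by "river desert jade jar".
Inside "river desert jade jar": head "jar", modifier "river desert jade".
Inside "river desert jade": head "jade" (specifically "desert jade"), modifier "river".
Inside "desert jade": head "jade", modifier "desert".
Inside "salt wheel guard": head "guard", modifier "salt wheel".
Inside "salt wheel": head "wheel", modifier "salt".
So the structure is [[[river [desert jade]] jar] [[salt wheel] guard]].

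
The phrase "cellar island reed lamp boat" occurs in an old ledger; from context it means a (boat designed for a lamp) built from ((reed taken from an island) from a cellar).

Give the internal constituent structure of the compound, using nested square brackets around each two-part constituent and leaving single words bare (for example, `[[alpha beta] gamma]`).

Whole compound: head "boat" (specifically "lamp boat"), modifier "cellar island reed".
"cellar island reed" → head "reed" (specifically "island reed"), modifier "cellar".
"island reed" → head "reed", modifier "island".
"lamp boat" → head "boat", modifier "lamp".
Assembled: [[cellar [island reed]] [lamp boat]].

[[cellar [island reed]] [lamp boat]]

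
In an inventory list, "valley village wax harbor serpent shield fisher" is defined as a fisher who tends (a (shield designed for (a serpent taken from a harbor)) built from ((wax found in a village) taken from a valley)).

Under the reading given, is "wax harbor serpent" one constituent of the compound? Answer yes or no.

The top-level split is [valley village wax harbor serpent shield] [fisher]; the full structure is [[[valley [village wax]] [[harbor serpent] shield]] fisher].
"wax harbor serpent" straddles a constituent boundary, so it is not a single unit.

no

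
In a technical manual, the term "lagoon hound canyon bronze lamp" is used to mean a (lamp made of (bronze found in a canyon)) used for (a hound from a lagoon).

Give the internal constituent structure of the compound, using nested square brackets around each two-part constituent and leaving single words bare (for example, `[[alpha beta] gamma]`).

At the top level: head "lamp" (specifically "canyon bronze lamp"); modifier "lagoon hound".
Within "lagoon hound", the head is "hound" and the modifier is "lagoon".
Within "canyon bronze lamp", the head is "lamp" and the modifier is "canyon bronze".
Within "canyon bronze", the head is "bronze" and the modifier is "canyon".
Assembled: [[lagoon hound] [[canyon bronze] lamp]].

[[lagoon hound] [[canyon bronze] lamp]]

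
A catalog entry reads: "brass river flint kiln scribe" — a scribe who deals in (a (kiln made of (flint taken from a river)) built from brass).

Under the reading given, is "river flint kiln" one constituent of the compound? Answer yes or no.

yes

The paraphrase groups the words so that "river flint kiln" is one unit: it corresponds to a single parenthesized sub-phrase.
The full structure is [[brass [[river flint] kiln]] scribe], in which [river flint kiln] is a constituent.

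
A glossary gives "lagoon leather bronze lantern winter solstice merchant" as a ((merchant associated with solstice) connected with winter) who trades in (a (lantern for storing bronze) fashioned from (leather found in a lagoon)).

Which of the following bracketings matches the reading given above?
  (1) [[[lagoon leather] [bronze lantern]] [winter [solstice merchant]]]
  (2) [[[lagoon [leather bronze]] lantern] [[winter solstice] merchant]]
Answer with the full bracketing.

The paraphrase's head is the "merchant" part ("winter solstice merchant"); its modifier is "lagoon leather bronze lantern".
That top-level split, carried through the inner groups, gives [[[lagoon leather] [bronze lantern]] [winter [solstice merchant]]].

[[[lagoon leather] [bronze lantern]] [winter [solstice merchant]]]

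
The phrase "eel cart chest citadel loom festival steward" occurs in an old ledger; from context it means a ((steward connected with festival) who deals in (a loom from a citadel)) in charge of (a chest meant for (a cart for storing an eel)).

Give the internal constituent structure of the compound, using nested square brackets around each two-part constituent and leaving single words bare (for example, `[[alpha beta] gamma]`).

[[[eel cart] chest] [[citadel loom] [festival steward]]]

At the top level: head "steward" (specifically "citadel loom festival steward"); modifier "eel cart chest".
"eel cart chest" → head "chest", modifier "eel cart".
"eel cart" → head "cart", modifier "eel".
"citadel loom festival steward" → head "steward" (specifically "festival steward"), modifier "citadel loom".
"citadel loom" → head "loom", modifier "citadel".
"festival steward" → head "steward", modifier "festival".
So the structure is [[[eel cart] chest] [[citadel loom] [festival steward]]].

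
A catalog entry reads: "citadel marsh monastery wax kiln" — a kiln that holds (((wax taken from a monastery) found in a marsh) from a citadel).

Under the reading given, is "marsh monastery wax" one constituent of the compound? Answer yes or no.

yes

The paraphrase groups the words so that "marsh monastery wax" is one unit: it corresponds to a single parenthesized sub-phrase.
The full structure is [[citadel [marsh [monastery wax]]] kiln], in which [marsh monastery wax] is a constituent.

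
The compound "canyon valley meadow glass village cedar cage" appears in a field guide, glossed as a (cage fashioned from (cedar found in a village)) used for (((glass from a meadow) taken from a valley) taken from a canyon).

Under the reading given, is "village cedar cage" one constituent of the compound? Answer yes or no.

The paraphrase groups the words so that "village cedar cage" is one unit: it corresponds to a single parenthesized sub-phrase.
The full structure is [[canyon [valley [meadow glass]]] [[village cedar] cage]], in which [village cedar cage] is a constituent.

yes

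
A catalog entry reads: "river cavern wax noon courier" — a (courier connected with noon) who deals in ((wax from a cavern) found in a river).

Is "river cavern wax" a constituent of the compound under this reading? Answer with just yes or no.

The paraphrase groups the words so that "river cavern wax" is one unit: it corresponds to a single parenthesized sub-phrase.
The full structure is [[river [cavern wax]] [noon courier]], in which [river cavern wax] is a constituent.

yes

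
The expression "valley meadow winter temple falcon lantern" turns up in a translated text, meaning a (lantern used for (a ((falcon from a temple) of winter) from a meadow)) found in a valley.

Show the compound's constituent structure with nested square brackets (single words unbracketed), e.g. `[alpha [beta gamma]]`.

The outermost head in the paraphrase is "lantern" (specifically "meadow winter temple falcon lantern"), modified by "valley".
Within "meadow winter temple falcon lantern", the head is "lantern" and the modifier is "meadow winter temple falcon".
Within "meadow winter temple falcon", the head is "falcon" (specifically "winter temple falcon") and the modifier is "meadow".
Within "winter temple falcon", the head is "falcon" (specifically "temple falcon") and the modifier is "winter".
Within "temple falcon", the head is "falcon" and the modifier is "temple".
Putting it together: [valley [[meadow [winter [temple falcon]]] lantern]].

[valley [[meadow [winter [temple falcon]]] lantern]]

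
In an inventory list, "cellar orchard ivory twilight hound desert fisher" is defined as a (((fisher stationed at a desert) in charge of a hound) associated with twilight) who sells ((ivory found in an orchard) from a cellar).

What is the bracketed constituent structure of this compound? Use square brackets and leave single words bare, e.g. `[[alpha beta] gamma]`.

Whole compound: head "fisher" (specifically "twilight hound desert fisher"), modifier "cellar orchard ivory".
Inside "cellar orchard ivory": head "ivory" (specifically "orchard ivory"), modifier "cellar".
Inside "orchard ivory": head "ivory", modifier "orchard".
Inside "twilight hound desert fisher": head "fisher" (specifically "hound desert fisher"), modifier "twilight".
Inside "hound desert fisher": head "fisher" (specifically "desert fisher"), modifier "hound".
Inside "desert fisher": head "fisher", modifier "desert".
So the structure is [[cellar [orchard ivory]] [twilight [hound [desert fisher]]]].

[[cellar [orchard ivory]] [twilight [hound [desert fisher]]]]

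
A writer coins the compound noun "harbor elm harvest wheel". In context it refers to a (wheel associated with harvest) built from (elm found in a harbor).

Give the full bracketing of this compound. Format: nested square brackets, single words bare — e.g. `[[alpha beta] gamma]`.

At the top level: head "wheel" (specifically "harvest wheel"); modifier "harbor elm".
Within "harbor elm", the head is "elm" and the modifier is "harbor".
Within "harvest wheel", the head is "wheel" and the modifier is "harvest".
Putting it together: [[harbor elm] [harvest wheel]].

[[harbor elm] [harvest wheel]]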